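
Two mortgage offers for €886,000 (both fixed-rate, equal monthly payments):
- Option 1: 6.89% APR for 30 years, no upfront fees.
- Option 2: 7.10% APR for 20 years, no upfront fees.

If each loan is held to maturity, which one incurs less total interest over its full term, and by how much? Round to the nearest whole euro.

Option 1: monthly rate = 6.89%/12 = 0.0057417; payment = 886,000 × 0.0057417 / (1 − (1+0.0057417)^−360) = €5,829.27.
Total interest on Option 1 = 360 × €5,829.27 − €886,000 = €1,212,537.20.
Option 2: monthly rate = 7.1%/12 = 0.0059167; payment = 886,000 × 0.0059167 / (1 − (1+0.0059167)^−240) = €6,922.43.
Total interest on Option 2 = 240 × €6,922.43 − €886,000 = €775,383.20.
Option 2 is lower by €437,154.00.

Option 2 by €437,154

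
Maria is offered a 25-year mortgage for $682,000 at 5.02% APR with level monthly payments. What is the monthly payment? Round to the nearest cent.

$3,994.86

Monthly rate = 5.02%/12 = 0.0041833; payment = 682,000 × 0.0041833 / (1 − (1+0.0041833)^−300) = $3,994.86.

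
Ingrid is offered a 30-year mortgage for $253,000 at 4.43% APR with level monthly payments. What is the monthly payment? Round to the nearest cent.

At 4.43% the monthly rate is 0.0036917, so the payment is 253,000 × 0.0036917 / (1 − 1.0036917^−360) = $1,271.41.

$1,271.41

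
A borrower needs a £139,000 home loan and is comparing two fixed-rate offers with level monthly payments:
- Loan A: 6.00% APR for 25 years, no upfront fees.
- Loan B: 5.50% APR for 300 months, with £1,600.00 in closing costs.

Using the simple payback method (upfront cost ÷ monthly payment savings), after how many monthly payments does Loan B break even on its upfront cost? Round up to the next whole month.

39 months

Loan A: at 6.00% the monthly rate is 0.0050000, so the payment is 139,000 × 0.0050000 / (1 − 1.0050000^−300) = £895.58.
Loan B: monthly rate = 5.5%/12 = 0.0045833; payment = 139,000 × 0.0045833 / (1 − (1+0.0045833)^−300) = £853.58.
Monthly savings = £895.58 − £853.58 = £42.00.
Break-even = £1,600.00 / £42.00 = 38.10 → 39 months.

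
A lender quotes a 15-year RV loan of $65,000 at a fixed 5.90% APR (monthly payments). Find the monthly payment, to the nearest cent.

$545.00

At 5.90% the monthly rate is 0.0049167, so the payment is 65,000 × 0.0049167 / (1 − 1.0049167^−180) = $545.00.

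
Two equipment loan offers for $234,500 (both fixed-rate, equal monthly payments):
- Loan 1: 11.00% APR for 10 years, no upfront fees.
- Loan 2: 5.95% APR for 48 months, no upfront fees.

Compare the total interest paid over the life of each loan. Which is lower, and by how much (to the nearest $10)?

Loan 1: at 11.00% the monthly rate is 0.0091667, so the payment is 234,500 × 0.0091667 / (1 − 1.0091667^−120) = $3,230.24.
Total interest on Loan 1 = 120 × $3,230.24 − $234,500 = $153,128.80.
Loan 2: monthly rate = 5.95%/12 = 0.0049583; payment = 234,500 × 0.0049583 / (1 − (1+0.0049583)^−48) = $5,501.87.
Total interest on Loan 2 = 48 × $5,501.87 − $234,500 = $29,589.76.
Loan 2 is lower by $123,539.04.

Loan 2 by $123,540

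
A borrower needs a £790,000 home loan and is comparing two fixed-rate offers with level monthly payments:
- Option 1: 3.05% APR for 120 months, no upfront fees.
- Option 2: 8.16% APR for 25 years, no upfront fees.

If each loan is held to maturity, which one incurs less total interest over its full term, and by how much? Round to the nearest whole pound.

Option 1: at 3.05% the monthly rate is 0.0025417, so the payment is 790,000 × 0.0025417 / (1 − 1.0025417^−120) = £7,646.55.
Total interest on Option 1 = 120 × £7,646.55 − £790,000 = £127,586.00.
Option 2: monthly rate = 8.16%/12 = 0.0068000; payment = 790,000 × 0.0068000 / (1 − (1+0.0068000)^−300) = £6,181.32.
Total interest on Option 2 = 300 × £6,181.32 − £790,000 = £1,064,396.00.
Option 1 is lower by £936,810.00.

Option 1 by £936,810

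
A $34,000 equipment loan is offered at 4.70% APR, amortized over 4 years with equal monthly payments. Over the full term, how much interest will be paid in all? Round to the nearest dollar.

$3,362

At 4.70% the monthly rate is 0.0039167, so the payment is 34,000 × 0.0039167 / (1 − 1.0039167^−48) = $778.38.
Total paid = 48 × $778.38 = $37,362.24; interest = $37,362.24 − $34,000 = $3,362.24.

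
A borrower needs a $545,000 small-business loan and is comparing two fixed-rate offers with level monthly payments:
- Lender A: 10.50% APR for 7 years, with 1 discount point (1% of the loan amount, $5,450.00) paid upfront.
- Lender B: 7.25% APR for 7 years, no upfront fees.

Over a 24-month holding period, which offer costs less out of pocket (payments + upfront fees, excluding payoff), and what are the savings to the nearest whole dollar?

Lender B by $26,973

Lender A: at 10.50% the monthly rate is 0.0087500, so the payment is 545,000 × 0.0087500 / (1 − 1.0087500^−84) = $9,189.07.
Lender B: at 7.25% the monthly rate is 0.0060417, so the payment is 545,000 × 0.0060417 / (1 − 1.0060417^−84) = $8,292.28.
Over 24 months: Lender A costs 24 × $9,189.07 + $5,450.00 = $225,987.68; Lender B costs 24 × $8,292.28 = $199,014.72.
Lender B is cheaper by $225,987.68 − $199,014.72 = $26,972.96.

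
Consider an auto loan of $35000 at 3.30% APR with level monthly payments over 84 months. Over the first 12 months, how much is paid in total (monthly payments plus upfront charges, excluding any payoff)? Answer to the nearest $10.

$5,610

Monthly rate = 3.3%/12 = 0.0027500; payment = 35,000 × 0.0027500 / (1 − (1+0.0027500)^−84) = $467.21.
Total outlay = 12 × $467.21 = $5,606.52.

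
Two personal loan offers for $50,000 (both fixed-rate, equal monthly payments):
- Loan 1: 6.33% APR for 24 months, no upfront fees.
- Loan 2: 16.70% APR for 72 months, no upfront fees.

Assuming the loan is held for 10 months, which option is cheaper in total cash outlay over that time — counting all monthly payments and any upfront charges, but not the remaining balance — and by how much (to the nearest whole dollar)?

Loan 2 by $11,195

Loan 1: monthly rate = 6.33%/12 = 0.0052750; payment = 50,000 × 0.0052750 / (1 − (1+0.0052750)^−24) = $2,223.47.
Loan 2: monthly rate = 16.7%/12 = 0.0139167; payment = 50,000 × 0.0139167 / (1 − (1+0.0139167)^−72) = $1,103.95.
Over 10 months: Loan 1 costs 10 × $2,223.47 = $22,234.70; Loan 2 costs 10 × $1,103.95 = $11,039.50.
Loan 2 is cheaper by $22,234.70 − $11,039.50 = $11,195.20.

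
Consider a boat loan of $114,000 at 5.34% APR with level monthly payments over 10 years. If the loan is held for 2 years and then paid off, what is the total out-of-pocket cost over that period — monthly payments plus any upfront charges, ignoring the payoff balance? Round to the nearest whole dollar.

$29,476

Monthly rate = 5.34%/12 = 0.0044500; payment = 114,000 × 0.0044500 / (1 − (1+0.0044500)^−120) = $1,228.18.
Total outlay = 24 × $1,228.18 = $29,476.32.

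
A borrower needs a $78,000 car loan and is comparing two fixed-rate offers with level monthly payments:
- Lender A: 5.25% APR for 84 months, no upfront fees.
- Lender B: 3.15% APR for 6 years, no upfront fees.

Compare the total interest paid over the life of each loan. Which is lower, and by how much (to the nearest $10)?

Lender B by $7,670

Lender A: monthly rate = 5.25%/12 = 0.0043750; payment = 78,000 × 0.0043750 / (1 − (1+0.0043750)^−84) = $1,111.63.
Total interest on Lender A = 84 × $1,111.63 − $78,000 = $15,376.92.
Lender B: monthly rate = 3.15%/12 = 0.0026250; payment = 78,000 × 0.0026250 / (1 − (1+0.0026250)^−72) = $1,190.35.
Total interest on Lender B = 72 × $1,190.35 − $78,000 = $7,705.20.
Lender B is lower by $7,671.72.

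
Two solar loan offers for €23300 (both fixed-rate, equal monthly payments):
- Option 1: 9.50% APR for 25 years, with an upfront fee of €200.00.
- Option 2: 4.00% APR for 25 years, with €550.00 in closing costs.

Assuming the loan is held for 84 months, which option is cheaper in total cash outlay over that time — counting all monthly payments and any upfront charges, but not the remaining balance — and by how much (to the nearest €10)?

Option 1: monthly rate = 9.5%/12 = 0.0079167; payment = 23,300 × 0.0079167 / (1 − (1+0.0079167)^−300) = €203.57.
Option 2: monthly rate = 4%/12 = 0.0033333; payment = 23,300 × 0.0033333 / (1 − (1+0.0033333)^−300) = €122.99.
Over 84 months: Option 1 costs 84 × €203.57 + €200.00 = €17,299.88; Option 2 costs 84 × €122.99 + €550.00 = €10,881.16.
Option 2 is cheaper by €17,299.88 − €10,881.16 = €6,418.72.

Option 2 by €6,420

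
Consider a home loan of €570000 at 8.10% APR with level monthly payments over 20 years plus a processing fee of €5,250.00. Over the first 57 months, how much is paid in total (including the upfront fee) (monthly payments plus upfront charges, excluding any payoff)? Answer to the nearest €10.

€279,030

Monthly rate = 8.1%/12 = 0.0067500; payment = 570,000 × 0.0067500 / (1 − (1+0.0067500)^−240) = €4,803.24.
Total outlay = 57 × €4,803.24 + €5,250.00 = €279,034.68.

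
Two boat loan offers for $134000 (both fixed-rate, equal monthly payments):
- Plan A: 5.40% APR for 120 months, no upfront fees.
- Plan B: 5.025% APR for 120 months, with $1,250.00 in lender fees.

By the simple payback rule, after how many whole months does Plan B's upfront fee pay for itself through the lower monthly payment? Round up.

51 months

Plan A: at 5.40% the monthly rate is 0.0045000, so the payment is 134,000 × 0.0045000 / (1 − 1.0045000^−120) = $1,447.62.
Plan B: monthly rate = 5.025%/12 = 0.0041875; payment = 134,000 × 0.0041875 / (1 − (1+0.0041875)^−120) = $1,422.92.
Monthly savings = $1,447.62 − $1,422.92 = $24.70.
Break-even = $1,250.00 / $24.70 = 50.61 → 51 months.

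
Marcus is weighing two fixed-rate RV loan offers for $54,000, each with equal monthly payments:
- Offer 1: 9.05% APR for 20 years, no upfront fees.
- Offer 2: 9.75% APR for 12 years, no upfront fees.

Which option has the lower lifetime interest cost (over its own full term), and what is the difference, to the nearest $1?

Offer 1: monthly rate = 9.05%/12 = 0.0075417; payment = 54,000 × 0.0075417 / (1 − (1+0.0075417)^−240) = $487.59.
Total interest on Offer 1 = 240 × $487.59 − $54,000 = $63,021.60.
Offer 2: at 9.75% the monthly rate is 0.0081250, so the payment is 54,000 × 0.0081250 / (1 − 1.0081250^−144) = $637.57.
Total interest on Offer 2 = 144 × $637.57 − $54,000 = $37,810.08.
Offer 2 is lower by $25,211.52.

Offer 2 by $25,212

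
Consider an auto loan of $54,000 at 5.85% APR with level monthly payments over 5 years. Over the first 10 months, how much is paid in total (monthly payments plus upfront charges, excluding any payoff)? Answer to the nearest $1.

$10,402

At 5.85% the monthly rate is 0.0048750, so the payment is 54,000 × 0.0048750 / (1 − 1.0048750^−60) = $1,040.21.
Total outlay = 10 × $1,040.21 = $10,402.10.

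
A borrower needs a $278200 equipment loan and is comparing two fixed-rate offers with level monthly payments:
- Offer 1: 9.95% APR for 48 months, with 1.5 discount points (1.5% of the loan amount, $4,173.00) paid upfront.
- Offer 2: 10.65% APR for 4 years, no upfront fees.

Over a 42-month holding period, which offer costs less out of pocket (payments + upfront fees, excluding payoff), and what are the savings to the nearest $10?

Offer 2 by $230

Offer 1: at 9.95% the monthly rate is 0.0082917, so the payment is 278,200 × 0.0082917 / (1 − 1.0082917^−48) = $7,049.19.
Offer 2: at 10.65% the monthly rate is 0.0088750, so the payment is 278,200 × 0.0088750 / (1 − 1.0088750^−48) = $7,143.03.
Over 42 months: Offer 1 costs 42 × $7,049.19 + $4,173.00 = $300,238.98; Offer 2 costs 42 × $7,143.03 = $300,007.26.
Offer 2 is cheaper by $300,238.98 − $300,007.26 = $231.72.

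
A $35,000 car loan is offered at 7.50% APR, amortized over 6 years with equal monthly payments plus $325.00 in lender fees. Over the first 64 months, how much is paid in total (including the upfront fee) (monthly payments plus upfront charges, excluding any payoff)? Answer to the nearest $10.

Monthly rate = 7.5%/12 = 0.0062500; payment = 35,000 × 0.0062500 / (1 − (1+0.0062500)^−72) = $605.15.
Total outlay = 64 × $605.15 + $325.00 = $39,054.60.

$39,050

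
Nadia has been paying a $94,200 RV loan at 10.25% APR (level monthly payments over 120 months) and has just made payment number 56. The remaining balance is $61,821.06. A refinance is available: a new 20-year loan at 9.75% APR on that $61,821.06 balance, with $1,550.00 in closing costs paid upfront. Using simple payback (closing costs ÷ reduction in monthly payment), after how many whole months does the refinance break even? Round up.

Current payment = 94,200 × 10.25%/12 / (1 − (1+0.0085417)^−120) = $1,257.94.
Refinanced payment = 61,821.06 × 0.0081250 / (1 − (1+0.0081250)^−240) = $586.38.
Monthly savings = $1,257.94 − $586.38 = $671.56.
Break-even = $1,550.00 / $671.56 = 2.31 → 3 months.

3 months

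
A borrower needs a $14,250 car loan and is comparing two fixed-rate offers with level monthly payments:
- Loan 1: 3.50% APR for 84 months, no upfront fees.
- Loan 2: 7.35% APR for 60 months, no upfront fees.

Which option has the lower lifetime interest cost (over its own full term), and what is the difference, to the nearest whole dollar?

Loan 1: at 3.50% the monthly rate is 0.0029167, so the payment is 14,250 × 0.0029167 / (1 − 1.0029167^−84) = $191.52.
Total interest on Loan 1 = 84 × $191.52 − $14,250 = $1,837.68.
Loan 2: monthly rate = 7.35%/12 = 0.0061250; payment = 14,250 × 0.0061250 / (1 − (1+0.0061250)^−60) = $284.53.
Total interest on Loan 2 = 60 × $284.53 − $14,250 = $2,821.80.
Loan 1 is lower by $984.12.

Loan 1 by $984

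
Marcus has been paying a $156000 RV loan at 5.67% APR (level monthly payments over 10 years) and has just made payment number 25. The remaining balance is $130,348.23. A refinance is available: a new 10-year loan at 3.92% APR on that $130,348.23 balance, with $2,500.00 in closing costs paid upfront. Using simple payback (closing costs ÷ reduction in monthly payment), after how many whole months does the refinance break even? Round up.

7 months

Current payment = 156,000 × 5.67%/12 / (1 − (1+0.0047250)^−120) = $1,706.18.
Refinanced payment = 130,348.23 × 0.0032667 / (1 − (1+0.0032667)^−120) = $1,314.76.
Monthly savings = $1,706.18 − $1,314.76 = $391.42.
Break-even = $2,500.00 / $391.42 = 6.39 → 7 months.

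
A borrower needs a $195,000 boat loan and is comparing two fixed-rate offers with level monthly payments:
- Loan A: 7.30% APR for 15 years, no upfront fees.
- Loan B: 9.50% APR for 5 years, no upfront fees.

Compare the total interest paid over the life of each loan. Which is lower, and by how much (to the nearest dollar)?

Loan B by $75,683

Loan A: monthly rate = 7.3%/12 = 0.0060833; payment = 195,000 × 0.0060833 / (1 − (1+0.0060833)^−180) = $1,785.58.
Total interest on Loan A = 180 × $1,785.58 − $195,000 = $126,404.40.
Loan B: monthly rate = 9.5%/12 = 0.0079167; payment = 195,000 × 0.0079167 / (1 − (1+0.0079167)^−60) = $4,095.36.
Total interest on Loan B = 60 × $4,095.36 − $195,000 = $50,721.60.
Loan B is lower by $75,682.80.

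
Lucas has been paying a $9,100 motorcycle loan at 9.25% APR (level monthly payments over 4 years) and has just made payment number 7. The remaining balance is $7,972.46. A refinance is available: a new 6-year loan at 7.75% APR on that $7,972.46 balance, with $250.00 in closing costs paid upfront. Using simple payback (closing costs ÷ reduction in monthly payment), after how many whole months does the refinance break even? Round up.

Current payment = 9,100 × 9.25%/12 / (1 − (1+0.0077083)^−48) = $227.54.
Refinanced payment = 7,972.46 × 0.0064583 / (1 − (1+0.0064583)^−72) = $138.81.
Monthly savings = $227.54 − $138.81 = $88.73.
Break-even = $250.00 / $88.73 = 2.82 → 3 months.

3 months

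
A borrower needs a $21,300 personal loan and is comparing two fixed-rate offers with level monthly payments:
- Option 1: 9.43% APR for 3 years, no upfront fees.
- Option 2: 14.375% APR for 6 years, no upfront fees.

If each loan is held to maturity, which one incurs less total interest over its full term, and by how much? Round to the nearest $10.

Option 1 by $7,370

Option 1: at 9.43% the monthly rate is 0.0078583, so the payment is 21,300 × 0.0078583 / (1 − 1.0078583^−36) = $681.61.
Total interest on Option 1 = 36 × $681.61 − $21,300 = $3,237.96.
Option 2: monthly rate = 14.375%/12 = 0.0119792; payment = 21,300 × 0.0119792 / (1 − (1+0.0119792)^−72) = $443.19.
Total interest on Option 2 = 72 × $443.19 − $21,300 = $10,609.68.
Option 1 is lower by $7,371.72.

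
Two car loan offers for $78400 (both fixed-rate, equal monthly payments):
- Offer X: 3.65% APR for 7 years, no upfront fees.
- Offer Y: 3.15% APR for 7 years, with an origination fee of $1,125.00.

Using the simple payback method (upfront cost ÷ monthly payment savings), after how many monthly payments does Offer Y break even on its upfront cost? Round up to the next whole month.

Offer X: at 3.65% the monthly rate is 0.0030417, so the payment is 78,400 × 0.0030417 / (1 − 1.0030417^−84) = $1,059.05.
Offer Y: at 3.15% the monthly rate is 0.0026250, so the payment is 78,400 × 0.0026250 / (1 − 1.0026250^−84) = $1,041.23.
Monthly savings = $1,059.05 − $1,041.23 = $17.82.
Break-even = $1,125.00 / $17.82 = 63.13 → 64 months.

64 months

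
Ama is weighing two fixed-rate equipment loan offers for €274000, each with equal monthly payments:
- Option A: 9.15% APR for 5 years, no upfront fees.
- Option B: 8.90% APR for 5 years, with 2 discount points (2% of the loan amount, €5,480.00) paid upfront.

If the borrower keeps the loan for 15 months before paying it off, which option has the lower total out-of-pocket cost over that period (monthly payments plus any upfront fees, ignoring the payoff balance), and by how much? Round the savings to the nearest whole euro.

Option A by €4,981

Option A: at 9.15% the monthly rate is 0.0076250, so the payment is 274,000 × 0.0076250 / (1 − 1.0076250^−60) = €5,707.76.
Option B: at 8.90% the monthly rate is 0.0074167, so the payment is 274,000 × 0.0074167 / (1 − 1.0074167^−60) = €5,674.50.
Over 15 months: Option A costs 15 × €5,707.76 = €85,616.40; Option B costs 15 × €5,674.50 + €5,480.00 = €90,597.50.
Option A is cheaper by €90,597.50 − €85,616.40 = €4,981.10.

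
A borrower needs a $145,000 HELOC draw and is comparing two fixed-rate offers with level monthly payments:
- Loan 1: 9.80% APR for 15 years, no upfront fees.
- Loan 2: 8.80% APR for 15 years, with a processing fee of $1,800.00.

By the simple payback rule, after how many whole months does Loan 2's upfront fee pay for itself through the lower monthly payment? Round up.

Loan 1: monthly rate = 9.8%/12 = 0.0081667; payment = 145,000 × 0.0081667 / (1 − (1+0.0081667)^−180) = $1,540.48.
Loan 2: monthly rate = 8.8%/12 = 0.0073333; payment = 145,000 × 0.0073333 / (1 − (1+0.0073333)^−180) = $1,453.49.
Monthly savings = $1,540.48 − $1,453.49 = $86.99.
Break-even = $1,800.00 / $86.99 = 20.69 → 21 months.

21 months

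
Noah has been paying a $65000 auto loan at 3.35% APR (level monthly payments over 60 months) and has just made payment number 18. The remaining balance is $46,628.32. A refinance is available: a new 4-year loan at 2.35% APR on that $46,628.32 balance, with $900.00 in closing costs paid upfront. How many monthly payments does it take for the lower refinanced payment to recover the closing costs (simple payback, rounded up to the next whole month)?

Current payment = 65,000 × 3.35%/12 / (1 − (1+0.0027917)^−60) = $1,178.10.
Refinanced payment = 46,628.32 × 0.0019583 / (1 − (1+0.0019583)^−48) = $1,018.75.
Monthly savings = $1,178.10 − $1,018.75 = $159.35.
Break-even = $900.00 / $159.35 = 5.65 → 6 months.

6 months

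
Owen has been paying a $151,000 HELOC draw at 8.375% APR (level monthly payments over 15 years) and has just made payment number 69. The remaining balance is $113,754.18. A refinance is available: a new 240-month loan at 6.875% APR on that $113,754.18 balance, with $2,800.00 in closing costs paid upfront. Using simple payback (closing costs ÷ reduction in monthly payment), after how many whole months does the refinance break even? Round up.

Current payment = 151,000 × 8.375%/12 / (1 − (1+0.0069792)^−180) = $1,475.91.
Refinanced payment = 113,754.18 × 0.0057292 / (1 − (1+0.0057292)^−240) = $873.42.
Monthly savings = $1,475.91 − $873.42 = $602.49.
Break-even = $2,800.00 / $602.49 = 4.65 → 5 months.

5 months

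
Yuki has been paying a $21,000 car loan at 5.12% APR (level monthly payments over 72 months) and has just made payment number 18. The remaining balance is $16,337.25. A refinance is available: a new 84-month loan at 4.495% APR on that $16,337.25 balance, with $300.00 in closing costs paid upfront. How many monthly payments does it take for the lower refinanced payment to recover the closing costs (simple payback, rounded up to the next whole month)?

Current payment = 21,000 × 5.12%/12 / (1 − (1+0.0042667)^−72) = $339.37.
Refinanced payment = 16,337.25 × 0.0037458 / (1 − (1+0.0037458)^−84) = $227.05.
Monthly savings = $339.37 − $227.05 = $112.32.
Break-even = $300.00 / $112.32 = 2.67 → 3 months.

3 months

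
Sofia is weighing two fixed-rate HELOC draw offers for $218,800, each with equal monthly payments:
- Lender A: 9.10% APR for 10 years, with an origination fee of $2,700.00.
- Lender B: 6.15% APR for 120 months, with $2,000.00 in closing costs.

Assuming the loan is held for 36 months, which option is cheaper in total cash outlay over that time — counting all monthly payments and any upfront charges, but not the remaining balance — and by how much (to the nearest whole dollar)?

Lender A: monthly rate = 9.1%/12 = 0.0075833; payment = 218,800 × 0.0075833 / (1 − (1+0.0075833)^−120) = $2,783.52.
Lender B: at 6.15% the monthly rate is 0.0051250, so the payment is 218,800 × 0.0051250 / (1 − 1.0051250^−120) = $2,445.64.
Over 36 months: Lender A costs 36 × $2,783.52 + $2,700.00 = $102,906.72; Lender B costs 36 × $2,445.64 + $2,000.00 = $90,043.04.
Lender B is cheaper by $102,906.72 − $90,043.04 = $12,863.68.

Lender B by $12,864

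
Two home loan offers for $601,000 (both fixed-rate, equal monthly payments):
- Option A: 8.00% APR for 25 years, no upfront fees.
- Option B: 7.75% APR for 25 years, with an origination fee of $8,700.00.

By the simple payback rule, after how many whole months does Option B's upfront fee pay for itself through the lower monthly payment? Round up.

88 months

Option A: monthly rate = 8%/12 = 0.0066667; payment = 601,000 × 0.0066667 / (1 − (1+0.0066667)^−300) = $4,638.62.
Option B: monthly rate = 7.75%/12 = 0.0064583; payment = 601,000 × 0.0064583 / (1 − (1+0.0064583)^−300) = $4,539.53.
Monthly savings = $4,638.62 − $4,539.53 = $99.09.
Break-even = $8,700.00 / $99.09 = 87.80 → 88 months.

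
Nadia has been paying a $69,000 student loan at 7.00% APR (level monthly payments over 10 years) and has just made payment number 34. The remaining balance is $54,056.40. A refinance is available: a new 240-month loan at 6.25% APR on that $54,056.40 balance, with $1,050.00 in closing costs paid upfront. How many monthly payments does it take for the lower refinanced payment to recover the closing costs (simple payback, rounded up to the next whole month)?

3 months

Current payment = 69,000 × 7%/12 / (1 − (1+0.0058333)^−120) = $801.15.
Refinanced payment = 54,056.40 × 0.0052083 / (1 − (1+0.0052083)^−240) = $395.11.
Monthly savings = $801.15 − $395.11 = $406.04.
Break-even = $1,050.00 / $406.04 = 2.59 → 3 months.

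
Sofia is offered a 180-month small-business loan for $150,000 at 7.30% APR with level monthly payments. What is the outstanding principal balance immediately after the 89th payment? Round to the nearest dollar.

With monthly rate i = 7.3%/12 = 0.0060833, the balance after k of n payments is P · [(1+i)^n − (1+i)^k] / [(1+i)^n − 1].
(1+0.0060833)^180 = 2.97928346 and (1+0.0060833)^89 = 1.71562339, so the balance is 150,000 × (2.97928346 − 1.71562339) / (2.97928346 − 1) = $95,766.48.

$95,766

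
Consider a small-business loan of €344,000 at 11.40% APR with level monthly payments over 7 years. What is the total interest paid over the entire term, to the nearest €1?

€156,868

At 11.40% the monthly rate is 0.0095000, so the payment is 344,000 × 0.0095000 / (1 − 1.0095000^−84) = €5,962.72.
Total paid = 84 × €5,962.72 = €500,868.48; interest = €500,868.48 − €344,000 = €156,868.48.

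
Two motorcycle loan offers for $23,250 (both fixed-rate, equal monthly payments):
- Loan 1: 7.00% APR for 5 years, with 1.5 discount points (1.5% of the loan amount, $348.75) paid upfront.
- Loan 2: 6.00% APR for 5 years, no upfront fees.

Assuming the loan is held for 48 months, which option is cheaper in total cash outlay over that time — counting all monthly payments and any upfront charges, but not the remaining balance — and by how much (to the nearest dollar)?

Loan 1: at 7.00% the monthly rate is 0.0058333, so the payment is 23,250 × 0.0058333 / (1 − 1.0058333^−60) = $460.38.
Loan 2: monthly rate = 6%/12 = 0.0050000; payment = 23,250 × 0.0050000 / (1 − (1+0.0050000)^−60) = $449.49.
Over 48 months: Loan 1 costs 48 × $460.38 + $348.75 = $22,446.99; Loan 2 costs 48 × $449.49 = $21,575.52.
Loan 2 is cheaper by $22,446.99 − $21,575.52 = $871.47.

Loan 2 by $871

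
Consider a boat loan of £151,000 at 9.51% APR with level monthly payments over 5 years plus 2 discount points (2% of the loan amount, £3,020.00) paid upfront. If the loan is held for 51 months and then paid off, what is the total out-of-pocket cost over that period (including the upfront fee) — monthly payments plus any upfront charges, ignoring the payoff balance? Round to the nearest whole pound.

£164,793

Monthly rate = 9.51%/12 = 0.0079250; payment = 151,000 × 0.0079250 / (1 − (1+0.0079250)^−60) = £3,172.02.
Total outlay = 51 × £3,172.02 + £3,020.00 = £164,793.02.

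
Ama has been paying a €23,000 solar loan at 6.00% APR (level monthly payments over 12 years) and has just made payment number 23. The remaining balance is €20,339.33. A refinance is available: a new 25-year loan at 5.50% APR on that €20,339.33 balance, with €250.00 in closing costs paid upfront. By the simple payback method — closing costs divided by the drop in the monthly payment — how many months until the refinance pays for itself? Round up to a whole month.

Current payment = 23,000 × 6%/12 / (1 − (1+0.0050000)^−144) = €224.45.
Refinanced payment = 20,339.33 × 0.0045833 / (1 − (1+0.0045833)^−300) = €124.90.
Monthly savings = €224.45 − €124.90 = €99.55.
Break-even = €250.00 / €99.55 = 2.51 → 3 months.

3 months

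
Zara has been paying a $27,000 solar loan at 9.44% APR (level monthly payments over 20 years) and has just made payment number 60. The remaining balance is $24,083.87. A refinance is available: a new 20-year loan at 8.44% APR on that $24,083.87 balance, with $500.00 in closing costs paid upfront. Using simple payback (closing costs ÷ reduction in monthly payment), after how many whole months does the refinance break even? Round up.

Current payment = 27,000 × 9.44%/12 / (1 − (1+0.0078667)^−240) = $250.62.
Refinanced payment = 24,083.87 × 0.0070333 / (1 − (1+0.0070333)^−240) = $208.09.
Monthly savings = $250.62 − $208.09 = $42.53.
Break-even = $500.00 / $42.53 = 11.76 → 12 months.

12 months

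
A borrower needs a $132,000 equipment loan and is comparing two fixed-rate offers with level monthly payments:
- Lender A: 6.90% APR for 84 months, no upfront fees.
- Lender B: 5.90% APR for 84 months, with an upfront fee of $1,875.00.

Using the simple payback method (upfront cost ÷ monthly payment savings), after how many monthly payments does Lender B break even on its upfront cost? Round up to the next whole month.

Lender A: monthly rate = 6.9%/12 = 0.0057500; payment = 132,000 × 0.0057500 / (1 − (1+0.0057500)^−84) = $1,985.79.
Lender B: monthly rate = 5.9%/12 = 0.0049167; payment = 132,000 × 0.0049167 / (1 − (1+0.0049167)^−84) = $1,922.01.
Monthly savings = $1,985.79 − $1,922.01 = $63.78.
Break-even = $1,875.00 / $63.78 = 29.40 → 30 months.

30 months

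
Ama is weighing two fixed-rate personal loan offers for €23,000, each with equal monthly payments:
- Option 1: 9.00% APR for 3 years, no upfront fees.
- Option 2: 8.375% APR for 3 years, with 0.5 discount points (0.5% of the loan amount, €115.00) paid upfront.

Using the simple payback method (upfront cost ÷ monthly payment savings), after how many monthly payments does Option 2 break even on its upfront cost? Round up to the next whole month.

18 months

Option 1: monthly rate = 9%/12 = 0.0075000; payment = 23,000 × 0.0075000 / (1 − (1+0.0075000)^−36) = €731.39.
Option 2: monthly rate = 8.375%/12 = 0.0069792; payment = 23,000 × 0.0069792 / (1 − (1+0.0069792)^−36) = €724.72.
Monthly savings = €731.39 − €724.72 = €6.67.
Break-even = €115.00 / €6.67 = 17.24 → 18 months.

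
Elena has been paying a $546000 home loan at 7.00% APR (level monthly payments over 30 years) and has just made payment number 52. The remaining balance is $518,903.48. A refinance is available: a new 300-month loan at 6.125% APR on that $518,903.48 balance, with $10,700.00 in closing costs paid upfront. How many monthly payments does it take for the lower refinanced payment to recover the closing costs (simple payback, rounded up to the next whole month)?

43 months

Current payment = 546,000 × 7%/12 / (1 − (1+0.0058333)^−360) = $3,632.55.
Refinanced payment = 518,903.48 × 0.0051042 / (1 − (1+0.0051042)^−300) = $3,383.06.
Monthly savings = $3,632.55 − $3,383.06 = $249.49.
Break-even = $10,700.00 / $249.49 = 42.89 → 43 months.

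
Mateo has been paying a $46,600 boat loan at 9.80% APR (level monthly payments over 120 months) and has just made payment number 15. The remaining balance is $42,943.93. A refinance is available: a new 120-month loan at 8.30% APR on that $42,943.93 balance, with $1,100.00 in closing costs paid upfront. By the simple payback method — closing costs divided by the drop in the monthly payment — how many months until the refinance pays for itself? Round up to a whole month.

14 months

Current payment = 46,600 × 9.8%/12 / (1 − (1+0.0081667)^−120) = $610.67.
Refinanced payment = 42,943.93 × 0.0069167 / (1 − (1+0.0069167)^−120) = $527.86.
Monthly savings = $610.67 − $527.86 = $82.81.
Break-even = $1,100.00 / $82.81 = 13.28 → 14 months.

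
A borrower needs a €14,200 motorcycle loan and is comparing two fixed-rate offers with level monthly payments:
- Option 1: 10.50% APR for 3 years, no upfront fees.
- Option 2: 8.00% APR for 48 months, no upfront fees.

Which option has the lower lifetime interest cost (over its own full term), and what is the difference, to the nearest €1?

Option 1: monthly rate = 10.5%/12 = 0.0087500; payment = 14,200 × 0.0087500 / (1 − (1+0.0087500)^−36) = €461.53.
Total interest on Option 1 = 36 × €461.53 − €14,200 = €2,415.08.
Option 2: monthly rate = 8%/12 = 0.0066667; payment = 14,200 × 0.0066667 / (1 − (1+0.0066667)^−48) = €346.66.
Total interest on Option 2 = 48 × €346.66 − €14,200 = €2,439.68.
Option 1 is lower by €24.60.

Option 1 by €25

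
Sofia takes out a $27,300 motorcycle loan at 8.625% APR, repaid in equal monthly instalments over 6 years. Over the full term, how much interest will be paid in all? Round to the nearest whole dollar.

Monthly rate = 8.625%/12 = 0.0071875; payment = 27,300 × 0.0071875 / (1 − (1+0.0071875)^−72) = $487.03.
Total paid = 72 × $487.03 = $35,066.16; interest = $35,066.16 − $27,300 = $7,766.16.

$7,766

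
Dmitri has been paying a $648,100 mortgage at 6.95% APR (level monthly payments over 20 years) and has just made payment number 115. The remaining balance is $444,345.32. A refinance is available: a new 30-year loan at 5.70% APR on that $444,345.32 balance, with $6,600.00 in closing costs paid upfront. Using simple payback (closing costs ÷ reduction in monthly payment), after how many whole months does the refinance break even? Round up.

3 months

Current payment = 648,100 × 6.95%/12 / (1 − (1+0.0057917)^−240) = $5,005.28.
Refinanced payment = 444,345.32 × 0.0047500 / (1 − (1+0.0047500)^−360) = $2,578.98.
Monthly savings = $5,005.28 − $2,578.98 = $2,426.30.
Break-even = $6,600.00 / $2,426.30 = 2.72 → 3 months.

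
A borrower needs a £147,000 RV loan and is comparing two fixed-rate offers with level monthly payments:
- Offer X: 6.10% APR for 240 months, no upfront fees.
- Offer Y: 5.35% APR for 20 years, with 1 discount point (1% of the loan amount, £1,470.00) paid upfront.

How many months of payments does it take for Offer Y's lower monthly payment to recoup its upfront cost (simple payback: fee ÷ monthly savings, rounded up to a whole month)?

Offer X: at 6.10% the monthly rate is 0.0050833, so the payment is 147,000 × 0.0050833 / (1 − 1.0050833^−240) = £1,061.65.
Offer Y: at 5.35% the monthly rate is 0.0044583, so the payment is 147,000 × 0.0044583 / (1 − 1.0044583^−240) = £998.78.
Monthly savings = £1,061.65 − £998.78 = £62.87.
Break-even = £1,470.00 / £62.87 = 23.38 → 24 months.

24 months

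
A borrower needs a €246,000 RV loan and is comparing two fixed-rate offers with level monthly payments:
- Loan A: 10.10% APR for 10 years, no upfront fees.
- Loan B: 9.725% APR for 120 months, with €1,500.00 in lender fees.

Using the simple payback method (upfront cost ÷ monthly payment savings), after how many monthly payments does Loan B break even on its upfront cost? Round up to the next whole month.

30 months

Loan A: monthly rate = 10.1%/12 = 0.0084167; payment = 246,000 × 0.0084167 / (1 − (1+0.0084167)^−120) = €3,264.55.
Loan B: at 9.725% the monthly rate is 0.0081042, so the payment is 246,000 × 0.0081042 / (1 − 1.0081042^−120) = €3,213.56.
Monthly savings = €3,264.55 − €3,213.56 = €50.99.
Break-even = €1,500.00 / €50.99 = 29.42 → 30 months.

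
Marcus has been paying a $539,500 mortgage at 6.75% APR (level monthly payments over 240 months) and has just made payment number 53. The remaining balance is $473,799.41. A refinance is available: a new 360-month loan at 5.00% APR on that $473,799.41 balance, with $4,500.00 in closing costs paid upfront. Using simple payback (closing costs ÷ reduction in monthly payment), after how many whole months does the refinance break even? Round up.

3 months

Current payment = 539,500 × 6.75%/12 / (1 − (1+0.0056250)^−240) = $4,102.16.
Refinanced payment = 473,799.41 × 0.0041667 / (1 − (1+0.0041667)^−360) = $2,543.46.
Monthly savings = $4,102.16 − $2,543.46 = $1,558.70.
Break-even = $4,500.00 / $1,558.70 = 2.89 → 3 months.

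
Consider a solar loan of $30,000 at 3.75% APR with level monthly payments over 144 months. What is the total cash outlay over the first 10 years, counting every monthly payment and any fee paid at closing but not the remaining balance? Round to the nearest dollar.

At 3.75% the monthly rate is 0.0031250, so the payment is 30,000 × 0.0031250 / (1 − 1.0031250^−144) = $259.03.
Total outlay = 120 × $259.03 = $31,083.60.

$31,084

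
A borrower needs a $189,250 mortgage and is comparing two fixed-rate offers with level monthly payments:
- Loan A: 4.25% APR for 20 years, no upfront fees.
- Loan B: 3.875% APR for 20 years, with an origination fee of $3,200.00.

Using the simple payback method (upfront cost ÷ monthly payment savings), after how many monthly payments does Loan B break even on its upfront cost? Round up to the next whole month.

86 months

Loan A: monthly rate = 4.25%/12 = 0.0035417; payment = 189,250 × 0.0035417 / (1 − (1+0.0035417)^−240) = $1,171.90.
Loan B: at 3.875% the monthly rate is 0.0032292, so the payment is 189,250 × 0.0032292 / (1 − 1.0032292^−240) = $1,134.39.
Monthly savings = $1,171.90 − $1,134.39 = $37.51.
Break-even = $3,200.00 / $37.51 = 85.31 → 86 months.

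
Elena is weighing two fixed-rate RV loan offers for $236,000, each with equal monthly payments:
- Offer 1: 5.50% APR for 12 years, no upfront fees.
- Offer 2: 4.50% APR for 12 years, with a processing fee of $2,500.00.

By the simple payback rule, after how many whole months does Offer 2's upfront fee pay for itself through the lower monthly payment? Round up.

22 months

Offer 1: at 5.50% the monthly rate is 0.0045833, so the payment is 236,000 × 0.0045833 / (1 − 1.0045833^−144) = $2,242.41.
Offer 2: monthly rate = 4.5%/12 = 0.0037500; payment = 236,000 × 0.0037500 / (1 − (1+0.0037500)^−144) = $2,124.02.
Monthly savings = $2,242.41 − $2,124.02 = $118.39.
Break-even = $2,500.00 / $118.39 = 21.12 → 22 months.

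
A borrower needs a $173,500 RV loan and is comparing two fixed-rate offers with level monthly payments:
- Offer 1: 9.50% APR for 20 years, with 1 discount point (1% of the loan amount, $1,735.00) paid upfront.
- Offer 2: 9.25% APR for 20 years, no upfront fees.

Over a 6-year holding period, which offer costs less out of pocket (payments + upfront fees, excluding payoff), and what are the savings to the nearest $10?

Offer 1: monthly rate = 9.5%/12 = 0.0079167; payment = 173,500 × 0.0079167 / (1 − (1+0.0079167)^−240) = $1,617.25.
Offer 2: at 9.25% the monthly rate is 0.0077083, so the payment is 173,500 × 0.0077083 / (1 − 1.0077083^−240) = $1,589.03.
Over 72 months: Offer 1 costs 72 × $1,617.25 + $1,735.00 = $118,177.00; Offer 2 costs 72 × $1,589.03 = $114,410.16.
Offer 2 is cheaper by $118,177.00 − $114,410.16 = $3,766.84.

Offer 2 by $3,770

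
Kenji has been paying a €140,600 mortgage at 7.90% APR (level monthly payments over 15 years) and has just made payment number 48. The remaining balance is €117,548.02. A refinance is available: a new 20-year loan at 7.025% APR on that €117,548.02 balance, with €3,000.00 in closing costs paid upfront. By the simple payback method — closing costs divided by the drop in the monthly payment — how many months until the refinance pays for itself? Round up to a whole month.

Current payment = 140,600 × 7.9%/12 / (1 − (1+0.0065833)^−180) = €1,335.54.
Refinanced payment = 117,548.02 × 0.0058542 / (1 − (1+0.0058542)^−240) = €913.11.
Monthly savings = €1,335.54 − €913.11 = €422.43.
Break-even = €3,000.00 / €422.43 = 7.10 → 8 months.

8 months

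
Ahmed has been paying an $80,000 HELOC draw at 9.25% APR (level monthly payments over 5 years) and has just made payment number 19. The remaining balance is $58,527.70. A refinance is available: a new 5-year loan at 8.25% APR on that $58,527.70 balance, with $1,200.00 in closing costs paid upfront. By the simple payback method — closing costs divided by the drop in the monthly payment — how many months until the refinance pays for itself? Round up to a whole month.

Current payment = 80,000 × 9.25%/12 / (1 − (1+0.0077083)^−60) = $1,670.39.
Refinanced payment = 58,527.70 × 0.0068750 / (1 − (1+0.0068750)^−60) = $1,193.75.
Monthly savings = $1,670.39 − $1,193.75 = $476.64.
Break-even = $1,200.00 / $476.64 = 2.52 → 3 months.

3 months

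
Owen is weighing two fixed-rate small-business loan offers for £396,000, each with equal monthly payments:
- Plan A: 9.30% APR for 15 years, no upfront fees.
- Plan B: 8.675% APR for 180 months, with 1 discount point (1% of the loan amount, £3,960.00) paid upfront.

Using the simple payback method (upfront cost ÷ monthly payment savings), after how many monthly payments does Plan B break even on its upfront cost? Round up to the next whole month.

27 months

Plan A: monthly rate = 9.3%/12 = 0.0077500; payment = 396,000 × 0.0077500 / (1 − (1+0.0077500)^−180) = £4,087.47.
Plan B: monthly rate = 8.675%/12 = 0.0072292; payment = 396,000 × 0.0072292 / (1 − (1+0.0072292)^−180) = £3,940.30.
Monthly savings = £4,087.47 − £3,940.30 = £147.17.
Break-even = £3,960.00 / £147.17 = 26.91 → 27 months.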